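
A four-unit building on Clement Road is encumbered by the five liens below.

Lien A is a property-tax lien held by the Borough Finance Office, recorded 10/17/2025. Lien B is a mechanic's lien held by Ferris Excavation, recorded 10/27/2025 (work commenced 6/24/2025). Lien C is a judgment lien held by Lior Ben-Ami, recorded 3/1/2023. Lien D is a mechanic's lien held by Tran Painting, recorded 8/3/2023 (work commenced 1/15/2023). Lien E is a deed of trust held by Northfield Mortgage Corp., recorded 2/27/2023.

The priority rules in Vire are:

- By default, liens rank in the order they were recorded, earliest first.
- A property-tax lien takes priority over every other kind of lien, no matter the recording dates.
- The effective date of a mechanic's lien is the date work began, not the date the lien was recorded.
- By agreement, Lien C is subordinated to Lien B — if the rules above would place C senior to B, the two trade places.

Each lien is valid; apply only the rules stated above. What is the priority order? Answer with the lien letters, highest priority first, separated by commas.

Effective dates: B's effective date is 6/24/2025, when work began; D's effective date is 1/15/2023, when work began.
A is a property-tax lien and takes priority over every other lien.
Among the remaining liens, by effective date: D (1/15/2023), E (2/27/2023), C (3/1/2023), B (6/24/2025).
C is senior to B before the subordination, so the two trade places.

A, D, E, B, C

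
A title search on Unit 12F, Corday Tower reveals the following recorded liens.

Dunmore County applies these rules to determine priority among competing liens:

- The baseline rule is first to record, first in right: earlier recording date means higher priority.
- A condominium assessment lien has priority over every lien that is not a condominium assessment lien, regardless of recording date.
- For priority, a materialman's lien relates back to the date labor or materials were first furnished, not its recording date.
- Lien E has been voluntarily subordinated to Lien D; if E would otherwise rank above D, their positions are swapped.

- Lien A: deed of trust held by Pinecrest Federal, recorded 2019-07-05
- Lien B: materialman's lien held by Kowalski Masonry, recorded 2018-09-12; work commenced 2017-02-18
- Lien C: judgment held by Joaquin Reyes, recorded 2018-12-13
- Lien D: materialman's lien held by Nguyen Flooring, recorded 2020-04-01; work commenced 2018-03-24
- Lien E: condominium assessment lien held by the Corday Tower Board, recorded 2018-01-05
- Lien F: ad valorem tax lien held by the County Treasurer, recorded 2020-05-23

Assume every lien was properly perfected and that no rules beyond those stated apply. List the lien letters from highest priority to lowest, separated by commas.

D, B, E, C, A, F

Effective dates: B is treated as recorded 2017-02-18, the work-commencement date; D's effective date is 2018-03-24, when work began.
E is a condominium assessment lien and takes priority over every other lien.
The other liens, earliest effective date first: B (2017-02-18), D (2018-03-24), C (2018-12-13), A (2019-07-05), F (2020-05-23).
The subordination applies — E was senior to D — so E and D swap.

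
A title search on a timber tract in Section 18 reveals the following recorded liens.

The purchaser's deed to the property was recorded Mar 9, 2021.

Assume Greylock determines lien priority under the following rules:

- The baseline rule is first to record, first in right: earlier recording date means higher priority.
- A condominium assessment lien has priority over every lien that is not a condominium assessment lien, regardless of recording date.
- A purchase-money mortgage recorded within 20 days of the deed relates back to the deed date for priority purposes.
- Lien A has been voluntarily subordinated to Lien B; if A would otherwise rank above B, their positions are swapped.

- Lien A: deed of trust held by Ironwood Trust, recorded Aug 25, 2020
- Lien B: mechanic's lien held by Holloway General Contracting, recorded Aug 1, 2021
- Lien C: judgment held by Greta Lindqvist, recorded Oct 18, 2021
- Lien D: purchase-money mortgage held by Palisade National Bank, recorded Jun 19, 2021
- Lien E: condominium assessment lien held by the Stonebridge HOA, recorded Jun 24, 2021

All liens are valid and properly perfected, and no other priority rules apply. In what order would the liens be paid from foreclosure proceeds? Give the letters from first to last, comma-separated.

First, effective dates: D was recorded 102 days after the deed, outside the 20-day window, so it keeps its recording date.
E is a condominium assessment lien, so it outranks all other liens regardless of date.
Ordering the rest by effective date: A (Aug 25, 2020), D (Jun 19, 2021), B (Aug 1, 2021), C (Oct 18, 2021).
The subordination applies — A was senior to B — so A and B swap.

E, B, D, A, C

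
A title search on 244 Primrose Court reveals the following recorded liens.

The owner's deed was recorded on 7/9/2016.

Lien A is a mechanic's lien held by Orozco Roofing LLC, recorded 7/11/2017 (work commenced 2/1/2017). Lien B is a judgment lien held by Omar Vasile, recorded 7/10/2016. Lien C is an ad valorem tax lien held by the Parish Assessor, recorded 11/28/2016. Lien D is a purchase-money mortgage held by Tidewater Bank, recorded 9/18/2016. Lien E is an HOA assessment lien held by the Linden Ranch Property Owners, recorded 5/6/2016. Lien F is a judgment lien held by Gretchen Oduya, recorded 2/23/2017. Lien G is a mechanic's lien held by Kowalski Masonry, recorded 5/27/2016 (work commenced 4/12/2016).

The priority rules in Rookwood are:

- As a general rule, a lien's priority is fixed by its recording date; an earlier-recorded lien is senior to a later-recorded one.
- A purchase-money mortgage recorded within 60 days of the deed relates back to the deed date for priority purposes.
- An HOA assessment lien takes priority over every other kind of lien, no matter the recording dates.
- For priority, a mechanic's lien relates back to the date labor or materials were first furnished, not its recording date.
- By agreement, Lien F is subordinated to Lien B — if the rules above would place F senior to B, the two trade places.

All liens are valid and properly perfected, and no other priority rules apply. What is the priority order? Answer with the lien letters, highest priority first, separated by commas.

E, G, B, D, C, A, F

Effective dates: A is treated as recorded 2/1/2017, the work-commencement date; D was recorded 71 days after the deed, outside the 60-day window, so it keeps its recording date; G's effective date is 4/12/2016, when work began.
E is an HOA assessment lien and takes priority over every other lien.
The other liens, earliest effective date first: G (4/12/2016), B (7/10/2016), D (9/18/2016), C (11/28/2016), A (2/1/2017), F (2/23/2017).
Since F is not senior to B, the subordination leaves the order unchanged.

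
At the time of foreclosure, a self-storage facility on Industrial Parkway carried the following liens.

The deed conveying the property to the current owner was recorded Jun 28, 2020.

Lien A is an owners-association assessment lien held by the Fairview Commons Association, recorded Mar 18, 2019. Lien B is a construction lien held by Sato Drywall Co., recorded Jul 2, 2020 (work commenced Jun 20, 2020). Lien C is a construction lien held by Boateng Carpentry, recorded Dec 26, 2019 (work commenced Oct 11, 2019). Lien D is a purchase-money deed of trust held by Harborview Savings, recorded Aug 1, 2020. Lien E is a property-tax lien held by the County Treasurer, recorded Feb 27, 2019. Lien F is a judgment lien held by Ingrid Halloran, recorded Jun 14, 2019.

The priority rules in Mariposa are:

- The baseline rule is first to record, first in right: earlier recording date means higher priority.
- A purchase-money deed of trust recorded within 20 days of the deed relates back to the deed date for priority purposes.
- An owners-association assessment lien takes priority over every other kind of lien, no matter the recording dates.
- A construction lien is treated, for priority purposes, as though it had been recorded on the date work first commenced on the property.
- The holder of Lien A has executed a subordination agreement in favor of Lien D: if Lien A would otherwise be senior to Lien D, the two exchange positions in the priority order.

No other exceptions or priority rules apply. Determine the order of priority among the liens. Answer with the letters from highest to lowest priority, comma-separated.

Effective dates: B is treated as recorded Jun 20, 2020, the work-commencement date; C relates back to Oct 11, 2019 (work commenced); D was recorded 34 days after the deed, outside the 20-day window, so it keeps its recording date.
A is an owners-association assessment lien, so it outranks all other liens regardless of date.
Ordering the rest by effective date: E (Feb 27, 2019), F (Jun 14, 2019), C (Oct 11, 2019), B (Jun 20, 2020), D (Aug 1, 2020).
A is senior to D before the subordination, so the two trade places.

D, E, F, C, B, A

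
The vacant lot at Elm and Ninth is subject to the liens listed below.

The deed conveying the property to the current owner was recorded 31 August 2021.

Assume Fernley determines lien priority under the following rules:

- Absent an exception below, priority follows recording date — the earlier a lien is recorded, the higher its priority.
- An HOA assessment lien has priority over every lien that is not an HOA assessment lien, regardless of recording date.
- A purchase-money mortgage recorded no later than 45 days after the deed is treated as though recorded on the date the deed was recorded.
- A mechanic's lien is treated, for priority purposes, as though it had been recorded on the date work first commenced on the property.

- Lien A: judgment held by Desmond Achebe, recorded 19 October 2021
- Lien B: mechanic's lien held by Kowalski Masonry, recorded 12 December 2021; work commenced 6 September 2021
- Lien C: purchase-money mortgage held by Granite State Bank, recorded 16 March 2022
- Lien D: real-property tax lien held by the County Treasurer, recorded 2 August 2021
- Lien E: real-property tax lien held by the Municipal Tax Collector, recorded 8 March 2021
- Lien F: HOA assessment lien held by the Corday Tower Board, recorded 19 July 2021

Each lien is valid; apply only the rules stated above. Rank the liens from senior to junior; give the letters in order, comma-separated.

Effective dates after the stated exceptions: B's effective date is 6 September 2021, when work began; C was recorded 197 days after the deed, outside the 45-day window, so it keeps its recording date.
As an HOA assessment lien, F is senior to every other lien.
The other liens, earliest effective date first: E (8 March 2021), D (2 August 2021), B (6 September 2021), A (19 October 2021), C (16 March 2022).

F, E, D, B, A, C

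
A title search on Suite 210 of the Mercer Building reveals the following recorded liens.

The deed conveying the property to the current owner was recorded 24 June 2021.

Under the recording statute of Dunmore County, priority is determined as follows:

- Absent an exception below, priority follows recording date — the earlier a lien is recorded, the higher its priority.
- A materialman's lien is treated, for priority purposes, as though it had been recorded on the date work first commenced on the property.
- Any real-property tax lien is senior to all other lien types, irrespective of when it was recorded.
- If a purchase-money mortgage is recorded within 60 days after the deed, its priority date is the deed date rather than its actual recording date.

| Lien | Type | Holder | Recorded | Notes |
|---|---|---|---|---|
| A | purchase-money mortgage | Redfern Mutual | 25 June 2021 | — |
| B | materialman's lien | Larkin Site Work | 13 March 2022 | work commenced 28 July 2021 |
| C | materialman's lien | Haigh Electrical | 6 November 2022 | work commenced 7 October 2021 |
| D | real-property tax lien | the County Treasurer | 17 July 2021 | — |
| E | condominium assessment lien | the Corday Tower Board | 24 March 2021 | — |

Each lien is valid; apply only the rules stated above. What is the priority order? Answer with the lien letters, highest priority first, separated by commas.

D, E, A, B, C

First, effective dates: A's effective date is the deed date, 24 June 2021; B relates back to 28 July 2021 (work commenced); C relates back to 7 October 2021 (work commenced).
D, as a real-property tax lien, has superpriority and ranks first.
Among the remaining liens, by effective date: E (24 March 2021), A (24 June 2021), B (28 July 2021), C (7 October 2021).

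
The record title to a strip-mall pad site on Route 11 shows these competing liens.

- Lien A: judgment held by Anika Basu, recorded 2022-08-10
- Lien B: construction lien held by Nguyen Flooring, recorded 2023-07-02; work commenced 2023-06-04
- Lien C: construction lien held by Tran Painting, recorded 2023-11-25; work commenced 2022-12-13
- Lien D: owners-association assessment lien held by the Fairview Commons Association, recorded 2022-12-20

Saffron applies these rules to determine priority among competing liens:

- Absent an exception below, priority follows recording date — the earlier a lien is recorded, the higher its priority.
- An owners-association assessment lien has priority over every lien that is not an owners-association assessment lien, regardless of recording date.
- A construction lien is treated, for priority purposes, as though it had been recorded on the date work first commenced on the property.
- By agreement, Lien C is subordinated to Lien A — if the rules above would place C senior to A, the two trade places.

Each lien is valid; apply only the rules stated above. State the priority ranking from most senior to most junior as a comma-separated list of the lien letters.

D, A, C, B

Effective dates: B's effective date is 2023-06-04, when work began; C is treated as recorded 2022-12-13, the work-commencement date.
D, as an owners-association assessment lien, has superpriority and ranks first.
The other liens, earliest effective date first: A (2022-08-10), C (2022-12-13), B (2023-06-04).
Since C is not senior to A, the subordination leaves the order unchanged.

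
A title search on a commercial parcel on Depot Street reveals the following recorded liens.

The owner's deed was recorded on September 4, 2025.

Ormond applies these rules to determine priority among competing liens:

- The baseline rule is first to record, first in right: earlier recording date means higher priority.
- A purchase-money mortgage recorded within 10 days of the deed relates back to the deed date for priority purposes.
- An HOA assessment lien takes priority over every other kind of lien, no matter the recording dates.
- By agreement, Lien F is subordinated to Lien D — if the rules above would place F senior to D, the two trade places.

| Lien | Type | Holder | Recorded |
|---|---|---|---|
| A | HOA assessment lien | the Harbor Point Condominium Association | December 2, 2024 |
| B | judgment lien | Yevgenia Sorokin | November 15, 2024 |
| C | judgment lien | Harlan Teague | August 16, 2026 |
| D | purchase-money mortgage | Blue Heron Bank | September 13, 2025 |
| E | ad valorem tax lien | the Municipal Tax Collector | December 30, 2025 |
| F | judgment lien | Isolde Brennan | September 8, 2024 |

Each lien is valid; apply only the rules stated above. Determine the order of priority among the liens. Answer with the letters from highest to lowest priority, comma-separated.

Effective dates: D was recorded within the 10-day window, so its effective date is the deed date September 4, 2025.
A is an HOA assessment lien, so it outranks all other liens regardless of date.
Remaining liens by effective date: F (September 8, 2024), B (November 15, 2024), D (September 4, 2025), E (December 30, 2025), C (August 16, 2026).
Because F would otherwise rank above D, the subordination swaps them.

A, D, B, F, E, C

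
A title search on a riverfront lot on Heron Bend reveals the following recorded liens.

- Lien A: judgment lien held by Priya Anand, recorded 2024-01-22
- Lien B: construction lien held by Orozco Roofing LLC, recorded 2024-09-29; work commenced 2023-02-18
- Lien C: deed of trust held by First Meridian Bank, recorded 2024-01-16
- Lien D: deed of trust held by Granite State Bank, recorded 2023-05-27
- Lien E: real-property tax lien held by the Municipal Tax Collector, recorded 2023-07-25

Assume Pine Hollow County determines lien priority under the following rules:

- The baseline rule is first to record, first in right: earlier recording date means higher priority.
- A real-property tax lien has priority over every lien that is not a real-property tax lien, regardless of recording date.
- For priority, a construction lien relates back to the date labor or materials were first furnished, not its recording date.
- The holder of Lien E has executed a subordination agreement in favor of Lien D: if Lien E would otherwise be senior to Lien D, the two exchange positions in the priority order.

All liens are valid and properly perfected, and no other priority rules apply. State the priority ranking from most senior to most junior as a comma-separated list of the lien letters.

D, B, E, C, A

First, effective dates: B's effective date is 2023-02-18, when work began.
E, as a real-property tax lien, has superpriority and ranks first.
Remaining liens by effective date: B (2023-02-18), D (2023-05-27), C (2024-01-16), A (2024-01-22).
The subordination applies — E was senior to D — so E and D swap.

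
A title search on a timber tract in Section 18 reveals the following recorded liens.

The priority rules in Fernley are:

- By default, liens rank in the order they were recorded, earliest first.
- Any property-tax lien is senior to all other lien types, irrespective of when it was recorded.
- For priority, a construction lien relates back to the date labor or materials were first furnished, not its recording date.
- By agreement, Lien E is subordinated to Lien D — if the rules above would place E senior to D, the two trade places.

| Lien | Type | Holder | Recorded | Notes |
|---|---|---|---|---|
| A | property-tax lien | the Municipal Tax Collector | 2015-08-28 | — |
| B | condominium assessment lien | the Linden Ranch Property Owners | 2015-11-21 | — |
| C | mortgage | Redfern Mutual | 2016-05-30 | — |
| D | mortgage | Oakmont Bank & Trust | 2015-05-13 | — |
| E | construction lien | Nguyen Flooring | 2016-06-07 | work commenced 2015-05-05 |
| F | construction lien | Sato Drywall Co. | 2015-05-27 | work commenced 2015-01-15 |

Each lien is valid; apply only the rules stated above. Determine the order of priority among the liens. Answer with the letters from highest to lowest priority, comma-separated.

Effective dates after the stated exceptions: E relates back to 2015-05-05 (work commenced); F's effective date is 2015-01-15, when work began.
A is a property-tax lien, so it outranks all other liens regardless of date.
Remaining liens by effective date: F (2015-01-15), E (2015-05-05), D (2015-05-13), B (2015-11-21), C (2016-05-30).
E would otherwise be senior to D, so under the subordination agreement E and D exchange positions.

A, F, D, E, B, C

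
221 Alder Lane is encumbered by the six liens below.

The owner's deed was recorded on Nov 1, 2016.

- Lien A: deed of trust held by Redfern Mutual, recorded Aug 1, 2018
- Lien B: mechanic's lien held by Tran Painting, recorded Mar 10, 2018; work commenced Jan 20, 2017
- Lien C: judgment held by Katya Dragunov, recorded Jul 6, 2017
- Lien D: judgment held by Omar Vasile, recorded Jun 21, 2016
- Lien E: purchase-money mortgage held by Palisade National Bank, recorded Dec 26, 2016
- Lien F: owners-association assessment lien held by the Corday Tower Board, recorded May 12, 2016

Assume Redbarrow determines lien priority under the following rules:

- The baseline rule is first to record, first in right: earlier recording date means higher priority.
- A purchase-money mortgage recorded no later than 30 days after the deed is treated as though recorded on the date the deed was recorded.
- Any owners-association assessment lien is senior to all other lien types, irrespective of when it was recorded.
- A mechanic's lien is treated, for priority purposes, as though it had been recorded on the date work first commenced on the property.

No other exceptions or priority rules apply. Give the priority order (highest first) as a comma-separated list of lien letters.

Effective dates after the stated exceptions: B's effective date is Jan 20, 2017, when work began; E missed the 30-day window (55 days after the deed), so its recording date stands.
As an owners-association assessment lien, F is senior to every other lien.
Among the remaining liens, by effective date: D (Jun 21, 2016), E (Dec 26, 2016), B (Jan 20, 2017), C (Jul 6, 2017), A (Aug 1, 2018).

F, D, E, B, C, A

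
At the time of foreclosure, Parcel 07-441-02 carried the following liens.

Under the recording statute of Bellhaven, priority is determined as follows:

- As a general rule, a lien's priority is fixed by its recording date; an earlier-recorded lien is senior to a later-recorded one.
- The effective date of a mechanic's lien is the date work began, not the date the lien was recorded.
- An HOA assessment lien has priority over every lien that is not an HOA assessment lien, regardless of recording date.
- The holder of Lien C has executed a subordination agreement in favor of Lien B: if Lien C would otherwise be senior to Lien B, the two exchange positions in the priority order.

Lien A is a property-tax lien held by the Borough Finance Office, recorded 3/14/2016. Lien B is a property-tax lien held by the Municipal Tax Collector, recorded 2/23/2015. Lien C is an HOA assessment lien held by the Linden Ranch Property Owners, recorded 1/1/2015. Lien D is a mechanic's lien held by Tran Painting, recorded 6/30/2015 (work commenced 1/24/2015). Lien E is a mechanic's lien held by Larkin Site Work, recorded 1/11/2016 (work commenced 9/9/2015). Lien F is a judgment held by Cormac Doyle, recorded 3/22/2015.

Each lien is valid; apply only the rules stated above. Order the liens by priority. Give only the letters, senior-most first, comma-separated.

First, effective dates: D's effective date is 1/24/2015, when work began; E is treated as recorded 9/9/2015, the work-commencement date.
C, as an HOA assessment lien, has superpriority and ranks first.
The other liens, earliest effective date first: D (1/24/2015), B (2/23/2015), F (3/22/2015), E (9/9/2015), A (3/14/2016).
C would otherwise be senior to B, so under the subordination agreement C and B exchange positions.

B, D, C, F, E, A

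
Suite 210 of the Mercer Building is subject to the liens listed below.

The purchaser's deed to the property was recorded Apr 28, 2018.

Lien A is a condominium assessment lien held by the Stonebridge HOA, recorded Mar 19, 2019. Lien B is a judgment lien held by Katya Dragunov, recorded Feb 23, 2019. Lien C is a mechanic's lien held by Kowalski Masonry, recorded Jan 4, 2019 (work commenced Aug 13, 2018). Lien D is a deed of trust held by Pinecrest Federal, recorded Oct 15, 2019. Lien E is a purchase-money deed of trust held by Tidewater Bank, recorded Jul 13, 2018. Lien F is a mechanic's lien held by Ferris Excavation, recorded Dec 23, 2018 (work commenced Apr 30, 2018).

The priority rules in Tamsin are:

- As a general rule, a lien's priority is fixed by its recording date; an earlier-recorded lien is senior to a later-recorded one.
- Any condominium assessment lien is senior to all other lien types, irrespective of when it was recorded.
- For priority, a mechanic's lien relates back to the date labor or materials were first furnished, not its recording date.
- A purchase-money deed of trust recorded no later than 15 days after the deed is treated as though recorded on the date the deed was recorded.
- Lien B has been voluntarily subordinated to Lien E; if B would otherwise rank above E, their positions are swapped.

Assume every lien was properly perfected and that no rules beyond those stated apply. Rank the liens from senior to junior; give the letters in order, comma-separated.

A, F, E, C, B, D

Adjusting effective dates: C relates back to Aug 13, 2018 (work commenced); E was recorded 76 days after the deed — beyond 15 days — so no relation-back applies; F is treated as recorded Apr 30, 2018, the work-commencement date.
As a condominium assessment lien, A is senior to every other lien.
Among the remaining liens, by effective date: F (Apr 30, 2018), E (Jul 13, 2018), C (Aug 13, 2018), B (Feb 23, 2019), D (Oct 15, 2019).
Since B is not senior to E, the subordination leaves the order unchanged.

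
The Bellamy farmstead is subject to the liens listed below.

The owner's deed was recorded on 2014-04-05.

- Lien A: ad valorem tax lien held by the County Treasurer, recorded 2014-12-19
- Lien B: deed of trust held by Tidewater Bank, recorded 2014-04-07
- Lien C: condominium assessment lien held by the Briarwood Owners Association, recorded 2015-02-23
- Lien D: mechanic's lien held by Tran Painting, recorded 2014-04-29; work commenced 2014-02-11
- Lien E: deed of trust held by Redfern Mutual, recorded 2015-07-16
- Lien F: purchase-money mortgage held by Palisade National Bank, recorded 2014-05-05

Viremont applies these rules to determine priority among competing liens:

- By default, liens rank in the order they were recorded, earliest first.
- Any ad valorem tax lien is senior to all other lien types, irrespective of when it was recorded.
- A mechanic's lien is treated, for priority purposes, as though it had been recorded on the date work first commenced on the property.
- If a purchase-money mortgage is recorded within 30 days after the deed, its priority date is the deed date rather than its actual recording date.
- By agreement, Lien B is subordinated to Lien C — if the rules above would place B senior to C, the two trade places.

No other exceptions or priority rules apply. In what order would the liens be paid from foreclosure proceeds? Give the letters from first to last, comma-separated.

A, D, F, C, B, E

Adjusting effective dates: D is treated as recorded 2014-02-11, the work-commencement date; F was recorded within the 30-day window, so its effective date is the deed date 2014-04-05.
As an ad valorem tax lien, A is senior to every other lien.
The other liens, earliest effective date first: D (2014-02-11), F (2014-04-05), B (2014-04-07), C (2015-02-23), E (2015-07-16).
Because B would otherwise rank above C, the subordination swaps them.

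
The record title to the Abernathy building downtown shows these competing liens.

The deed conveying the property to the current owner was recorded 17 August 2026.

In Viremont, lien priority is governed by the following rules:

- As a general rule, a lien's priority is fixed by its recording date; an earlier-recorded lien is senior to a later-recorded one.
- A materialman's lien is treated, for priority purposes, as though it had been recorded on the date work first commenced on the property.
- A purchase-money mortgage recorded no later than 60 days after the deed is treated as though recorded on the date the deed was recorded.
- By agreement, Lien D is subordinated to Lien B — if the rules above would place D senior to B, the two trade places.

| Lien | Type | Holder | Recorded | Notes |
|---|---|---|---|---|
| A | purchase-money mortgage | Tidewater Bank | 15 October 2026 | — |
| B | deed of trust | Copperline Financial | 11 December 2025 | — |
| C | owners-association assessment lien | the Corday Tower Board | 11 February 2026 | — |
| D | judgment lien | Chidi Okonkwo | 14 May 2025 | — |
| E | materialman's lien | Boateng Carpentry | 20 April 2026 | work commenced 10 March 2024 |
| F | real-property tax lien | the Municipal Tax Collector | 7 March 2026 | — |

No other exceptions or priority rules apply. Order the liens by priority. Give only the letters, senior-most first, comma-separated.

Adjusting effective dates: A's effective date is the deed date, 17 August 2026; E relates back to 10 March 2024 (work commenced).
By effective date: E (10 March 2024), D (14 May 2025), B (11 December 2025), C (11 February 2026), F (7 March 2026), A (17 August 2026).
D is senior to B before the subordination, so the two trade places.

E, B, D, C, F, A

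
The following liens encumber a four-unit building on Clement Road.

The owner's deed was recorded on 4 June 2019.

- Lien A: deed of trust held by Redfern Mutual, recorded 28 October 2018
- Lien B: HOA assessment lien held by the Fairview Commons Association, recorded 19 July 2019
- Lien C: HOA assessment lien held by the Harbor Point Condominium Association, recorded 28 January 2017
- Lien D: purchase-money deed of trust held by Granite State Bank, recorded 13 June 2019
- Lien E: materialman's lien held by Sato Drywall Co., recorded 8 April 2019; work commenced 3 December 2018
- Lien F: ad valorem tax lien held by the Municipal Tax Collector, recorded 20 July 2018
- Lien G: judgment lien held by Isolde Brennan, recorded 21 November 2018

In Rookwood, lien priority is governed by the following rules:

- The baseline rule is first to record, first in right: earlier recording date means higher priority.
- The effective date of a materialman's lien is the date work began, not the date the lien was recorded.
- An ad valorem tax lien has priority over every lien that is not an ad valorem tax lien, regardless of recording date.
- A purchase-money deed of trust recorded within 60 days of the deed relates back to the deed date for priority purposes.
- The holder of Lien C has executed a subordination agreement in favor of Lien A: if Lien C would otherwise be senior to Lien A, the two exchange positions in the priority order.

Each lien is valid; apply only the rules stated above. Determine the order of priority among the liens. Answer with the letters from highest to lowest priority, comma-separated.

F, A, C, G, E, D, B

First, effective dates: D's effective date is the deed date, 4 June 2019; E is treated as recorded 3 December 2018, the work-commencement date.
F is an ad valorem tax lien, so it outranks all other liens regardless of date.
The other liens, earliest effective date first: C (28 January 2017), A (28 October 2018), G (21 November 2018), E (3 December 2018), D (4 June 2019), B (19 July 2019).
C would otherwise be senior to A, so under the subordination agreement C and A exchange positions.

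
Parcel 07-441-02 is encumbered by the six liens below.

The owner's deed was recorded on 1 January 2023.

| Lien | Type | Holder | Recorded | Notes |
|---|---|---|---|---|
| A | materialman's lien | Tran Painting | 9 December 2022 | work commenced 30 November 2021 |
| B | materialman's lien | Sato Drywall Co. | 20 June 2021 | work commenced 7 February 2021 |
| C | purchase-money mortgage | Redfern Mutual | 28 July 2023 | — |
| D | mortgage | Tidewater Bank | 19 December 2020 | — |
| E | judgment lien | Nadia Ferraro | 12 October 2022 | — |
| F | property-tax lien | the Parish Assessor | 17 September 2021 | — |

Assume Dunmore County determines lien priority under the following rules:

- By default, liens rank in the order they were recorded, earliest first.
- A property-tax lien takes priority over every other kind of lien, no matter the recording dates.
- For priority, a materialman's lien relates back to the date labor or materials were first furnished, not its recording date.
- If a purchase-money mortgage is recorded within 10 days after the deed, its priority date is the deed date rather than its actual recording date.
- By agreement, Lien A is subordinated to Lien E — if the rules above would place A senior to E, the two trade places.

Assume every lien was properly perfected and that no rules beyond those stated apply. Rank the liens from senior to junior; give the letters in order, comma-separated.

Adjusting effective dates: A's effective date is 30 November 2021, when work began; B is treated as recorded 7 February 2021, the work-commencement date; C was recorded 208 days after the deed — beyond 10 days — so no relation-back applies.
F, as a property-tax lien, has superpriority and ranks first.
Remaining liens by effective date: D (19 December 2020), B (7 February 2021), A (30 November 2021), E (12 October 2022), C (28 July 2023).
Because A would otherwise rank above E, the subordination swaps them.

F, D, B, E, A, C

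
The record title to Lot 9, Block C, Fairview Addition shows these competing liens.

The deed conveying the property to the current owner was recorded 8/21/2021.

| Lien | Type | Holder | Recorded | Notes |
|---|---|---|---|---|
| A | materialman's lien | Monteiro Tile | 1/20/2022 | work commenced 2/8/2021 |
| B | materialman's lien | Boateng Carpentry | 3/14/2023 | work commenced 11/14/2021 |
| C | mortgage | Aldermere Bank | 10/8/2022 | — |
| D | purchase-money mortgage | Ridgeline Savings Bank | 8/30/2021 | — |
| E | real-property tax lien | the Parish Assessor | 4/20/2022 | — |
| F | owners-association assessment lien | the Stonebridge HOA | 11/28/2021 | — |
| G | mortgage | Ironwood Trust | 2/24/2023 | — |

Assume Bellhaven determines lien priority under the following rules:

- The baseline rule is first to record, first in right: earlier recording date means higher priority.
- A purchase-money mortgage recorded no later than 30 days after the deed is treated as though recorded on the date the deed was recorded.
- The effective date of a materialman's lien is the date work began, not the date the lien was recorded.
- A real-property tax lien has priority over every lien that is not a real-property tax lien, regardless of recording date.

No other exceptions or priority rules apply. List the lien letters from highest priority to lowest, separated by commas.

Effective dates: A's effective date is 2/8/2021, when work began; B relates back to 11/14/2021 (work commenced); D was recorded within the 30-day window, so its effective date is the deed date 8/21/2021.
E is a real-property tax lien, so it outranks all other liens regardless of date.
Remaining liens by effective date: A (2/8/2021), D (8/21/2021), B (11/14/2021), F (11/28/2021), C (10/8/2022), G (2/24/2023).

E, A, D, B, F, C, G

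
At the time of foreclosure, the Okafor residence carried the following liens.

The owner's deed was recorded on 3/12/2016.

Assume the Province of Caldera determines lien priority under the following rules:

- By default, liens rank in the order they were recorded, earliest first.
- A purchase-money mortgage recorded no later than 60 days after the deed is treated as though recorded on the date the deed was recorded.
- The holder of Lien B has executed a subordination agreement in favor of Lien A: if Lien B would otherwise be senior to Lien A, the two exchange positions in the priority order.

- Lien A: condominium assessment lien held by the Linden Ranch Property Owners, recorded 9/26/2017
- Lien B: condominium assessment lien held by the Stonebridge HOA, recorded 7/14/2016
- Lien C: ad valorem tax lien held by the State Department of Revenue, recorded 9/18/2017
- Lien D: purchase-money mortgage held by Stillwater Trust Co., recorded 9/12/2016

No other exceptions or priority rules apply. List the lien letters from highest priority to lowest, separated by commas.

A, D, C, B

Effective dates after the stated exceptions: D was recorded 184 days after the deed — beyond 60 days — so no relation-back applies.
Ordering by effective date: B (7/14/2016), D (9/12/2016), C (9/18/2017), A (9/26/2017).
The subordination applies — B was senior to A — so B and A swap.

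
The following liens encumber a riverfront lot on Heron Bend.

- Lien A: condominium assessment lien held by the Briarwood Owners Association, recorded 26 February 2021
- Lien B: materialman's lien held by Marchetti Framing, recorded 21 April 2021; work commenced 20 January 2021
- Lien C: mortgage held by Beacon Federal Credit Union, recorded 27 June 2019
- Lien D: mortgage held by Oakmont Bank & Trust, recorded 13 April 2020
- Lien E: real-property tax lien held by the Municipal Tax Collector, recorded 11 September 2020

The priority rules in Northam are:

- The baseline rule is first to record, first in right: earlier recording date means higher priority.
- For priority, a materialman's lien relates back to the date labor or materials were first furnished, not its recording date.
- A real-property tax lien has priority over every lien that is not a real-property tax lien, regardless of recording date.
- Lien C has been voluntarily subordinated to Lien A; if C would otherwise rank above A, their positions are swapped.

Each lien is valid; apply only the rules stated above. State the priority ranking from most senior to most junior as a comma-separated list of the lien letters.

Effective dates after the stated exceptions: B relates back to 20 January 2021 (work commenced).
E is a real-property tax lien, so it outranks all other liens regardless of date.
Among the remaining liens, by effective date: C (27 June 2019), D (13 April 2020), B (20 January 2021), A (26 February 2021).
Because C would otherwise rank above A, the subordination swaps them.

E, A, D, B, C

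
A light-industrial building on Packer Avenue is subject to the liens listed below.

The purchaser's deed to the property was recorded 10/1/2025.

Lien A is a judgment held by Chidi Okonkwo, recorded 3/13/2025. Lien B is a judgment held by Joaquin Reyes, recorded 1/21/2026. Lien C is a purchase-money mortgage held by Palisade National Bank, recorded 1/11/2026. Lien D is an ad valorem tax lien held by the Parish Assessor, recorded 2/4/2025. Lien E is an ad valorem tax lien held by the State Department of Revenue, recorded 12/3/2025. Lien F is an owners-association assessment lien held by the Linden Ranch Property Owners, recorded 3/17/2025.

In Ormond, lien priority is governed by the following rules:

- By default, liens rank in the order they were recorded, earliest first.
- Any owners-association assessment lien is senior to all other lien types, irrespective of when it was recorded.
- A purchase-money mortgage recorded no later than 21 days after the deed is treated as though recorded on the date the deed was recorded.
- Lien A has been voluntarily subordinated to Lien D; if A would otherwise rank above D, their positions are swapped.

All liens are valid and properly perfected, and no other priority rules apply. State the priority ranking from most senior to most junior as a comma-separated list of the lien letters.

F, D, A, E, C, B

Effective dates: C was recorded 102 days after the deed — beyond 21 days — so no relation-back applies.
F is an owners-association assessment lien, so it outranks all other liens regardless of date.
The other liens, earliest effective date first: D (2/4/2025), A (3/13/2025), E (12/3/2025), C (1/11/2026), B (1/21/2026).
A is already junior to D, so the subordination agreement changes nothing.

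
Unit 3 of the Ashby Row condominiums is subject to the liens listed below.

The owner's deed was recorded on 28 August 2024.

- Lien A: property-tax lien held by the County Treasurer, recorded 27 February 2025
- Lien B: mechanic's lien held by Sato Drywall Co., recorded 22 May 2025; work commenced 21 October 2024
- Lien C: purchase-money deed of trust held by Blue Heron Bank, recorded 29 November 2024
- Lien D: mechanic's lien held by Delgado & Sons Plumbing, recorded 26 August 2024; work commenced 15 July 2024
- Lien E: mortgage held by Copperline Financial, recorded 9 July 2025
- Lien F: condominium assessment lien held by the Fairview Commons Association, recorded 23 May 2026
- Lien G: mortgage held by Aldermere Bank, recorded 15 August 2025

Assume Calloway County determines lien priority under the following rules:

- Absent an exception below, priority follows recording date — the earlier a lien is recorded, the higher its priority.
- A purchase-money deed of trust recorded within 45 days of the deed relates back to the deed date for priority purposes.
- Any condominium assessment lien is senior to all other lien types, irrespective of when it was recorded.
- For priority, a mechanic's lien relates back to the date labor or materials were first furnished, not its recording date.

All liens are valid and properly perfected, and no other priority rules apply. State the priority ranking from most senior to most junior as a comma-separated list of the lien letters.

Adjusting effective dates: B relates back to 21 October 2024 (work commenced); C was recorded 93 days after the deed, outside the 45-day window, so it keeps its recording date; D relates back to 15 July 2024 (work commenced).
F, as a condominium assessment lien, has superpriority and ranks first.
Ordering the rest by effective date: D (15 July 2024), B (21 October 2024), C (29 November 2024), A (27 February 2025), E (9 July 2025), G (15 August 2025).

F, D, B, C, A, E, G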